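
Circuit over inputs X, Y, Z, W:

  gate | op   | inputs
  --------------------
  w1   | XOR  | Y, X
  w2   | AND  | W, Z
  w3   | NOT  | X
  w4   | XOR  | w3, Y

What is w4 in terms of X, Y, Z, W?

NOT X XOR Y

w3 = NOT X
w4 = w3 XOR Y = NOT X XOR Y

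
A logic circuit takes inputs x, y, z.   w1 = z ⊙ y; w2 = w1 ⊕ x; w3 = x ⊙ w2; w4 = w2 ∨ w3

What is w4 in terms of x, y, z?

((z ⊙ y) ⊕ x) ∨ (x ⊙ ((z ⊙ y) ⊕ x))

w1 = z ⊙ y
w2 = w1 ⊕ x = (z ⊙ y) ⊕ x
w3 = x ⊙ w2 = x ⊙ ((z ⊙ y) ⊕ x)
w4 = w2 ∨ w3 = ((z ⊙ y) ⊕ x) ∨ (x ⊙ ((z ⊙ y) ⊕ x))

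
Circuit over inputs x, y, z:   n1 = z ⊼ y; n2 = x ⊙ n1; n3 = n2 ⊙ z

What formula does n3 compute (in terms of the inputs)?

(x ⊙ (z ⊼ y)) ⊙ z

n1 = z ⊼ y
n2 = x ⊙ n1 = x ⊙ (z ⊼ y)
n3 = n2 ⊙ z = (x ⊙ (z ⊼ y)) ⊙ z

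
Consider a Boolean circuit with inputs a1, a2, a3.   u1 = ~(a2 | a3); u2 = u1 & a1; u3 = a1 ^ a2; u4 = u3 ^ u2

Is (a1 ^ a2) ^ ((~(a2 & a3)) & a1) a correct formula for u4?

u1 = ~(a2 | a3)
u2 = u1 & a1 = (~(a2 | a3)) & a1
u3 = a1 ^ a2
u4 = u3 ^ u2 = (a1 ^ a2) ^ ((~(a2 | a3)) & a1)
At a1=1, a2=0, a3=1: circuit gives 1, formula gives 0.

No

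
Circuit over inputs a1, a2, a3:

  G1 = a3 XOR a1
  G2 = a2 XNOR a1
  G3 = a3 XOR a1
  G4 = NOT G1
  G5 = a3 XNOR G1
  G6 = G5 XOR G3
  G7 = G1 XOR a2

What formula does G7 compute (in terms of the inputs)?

G1 = a3 XOR a1
G7 = G1 XOR a2 = (a3 XOR a1) XOR a2

(a3 XOR a1) XOR a2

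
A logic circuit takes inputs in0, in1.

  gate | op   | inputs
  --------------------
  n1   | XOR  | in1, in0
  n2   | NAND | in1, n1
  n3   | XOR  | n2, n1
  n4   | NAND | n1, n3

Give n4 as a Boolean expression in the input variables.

n1 = in1 XOR in0
n2 = in1 NAND n1 = in1 NAND (in1 XOR in0)
n3 = n2 XOR n1 = (in1 NAND (in1 XOR in0)) XOR (in1 XOR in0)
n4 = n1 NAND n3 = (in1 XOR in0) NAND ((in1 NAND (in1 XOR in0)) XOR (in1 XOR in0))

(in1 XOR in0) NAND ((in1 NAND (in1 XOR in0)) XOR (in1 XOR in0))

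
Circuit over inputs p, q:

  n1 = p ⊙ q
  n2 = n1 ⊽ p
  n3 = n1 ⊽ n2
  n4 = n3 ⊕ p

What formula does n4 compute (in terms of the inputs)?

n1 = p ⊙ q
n2 = n1 ⊽ p = (p ⊙ q) ⊽ p
n3 = n1 ⊽ n2 = (p ⊙ q) ⊽ ((p ⊙ q) ⊽ p)
n4 = n3 ⊕ p = ((p ⊙ q) ⊽ ((p ⊙ q) ⊽ p)) ⊕ p

((p ⊙ q) ⊽ ((p ⊙ q) ⊽ p)) ⊕ p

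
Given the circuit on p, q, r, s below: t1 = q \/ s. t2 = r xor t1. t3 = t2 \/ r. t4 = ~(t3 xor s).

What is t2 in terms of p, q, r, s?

r xor (q \/ s)

t1 = q \/ s
t2 = r xor t1 = r xor (q \/ s)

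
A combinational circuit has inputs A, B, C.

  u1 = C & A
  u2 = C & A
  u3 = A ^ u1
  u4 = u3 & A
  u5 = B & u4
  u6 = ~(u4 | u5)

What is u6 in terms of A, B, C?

~(((A ^ (C & A)) & A) | (B & ((A ^ (C & A)) & A)))

u1 = C & A
u3 = A ^ u1 = A ^ (C & A)
u4 = u3 & A = (A ^ (C & A)) & A
u5 = B & u4 = B & ((A ^ (C & A)) & A)
u6 = ~(u4 | u5) = ~(((A ^ (C & A)) & A) | (B & ((A ^ (C & A)) & A)))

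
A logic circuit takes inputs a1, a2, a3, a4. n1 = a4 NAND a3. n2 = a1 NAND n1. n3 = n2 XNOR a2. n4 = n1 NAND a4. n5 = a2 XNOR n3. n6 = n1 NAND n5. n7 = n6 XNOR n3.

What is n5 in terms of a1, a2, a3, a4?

a2 XNOR ((a1 NAND (a4 NAND a3)) XNOR a2)

n1 = a4 NAND a3
n2 = a1 NAND n1 = a1 NAND (a4 NAND a3)
n3 = n2 XNOR a2 = (a1 NAND (a4 NAND a3)) XNOR a2
n5 = a2 XNOR n3 = a2 XNOR ((a1 NAND (a4 NAND a3)) XNOR a2)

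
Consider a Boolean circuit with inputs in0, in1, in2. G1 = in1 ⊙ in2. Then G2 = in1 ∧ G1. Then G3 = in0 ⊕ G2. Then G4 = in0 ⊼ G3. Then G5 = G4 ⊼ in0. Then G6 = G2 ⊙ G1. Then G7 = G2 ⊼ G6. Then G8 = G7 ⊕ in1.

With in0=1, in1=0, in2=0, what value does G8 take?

G1 = 0 ⊙ 0 = 1
G2 = 0 ∧ 1 = 0
G6 = 0 ⊙ 1 = 0
G7 = 0 ⊼ 0 = 1
G8 = 1 ⊕ 0 = 1

1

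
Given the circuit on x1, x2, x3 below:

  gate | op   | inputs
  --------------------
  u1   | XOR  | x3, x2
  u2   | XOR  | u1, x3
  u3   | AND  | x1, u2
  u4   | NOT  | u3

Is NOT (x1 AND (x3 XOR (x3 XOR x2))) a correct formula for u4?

u1 = x3 XOR x2
u2 = u1 XOR x3 = (x3 XOR x2) XOR x3
u3 = x1 AND u2 = x1 AND ((x3 XOR x2) XOR x3)
u4 = NOT u3 = NOT (x1 AND ((x3 XOR x2) XOR x3))
At x1=1, x2=1, x3=0: circuit gives 0, formula gives 0.
At x1=0, x2=0, x3=0: circuit gives 1, formula gives 1.
Agrees on all 8 inputs.

Yes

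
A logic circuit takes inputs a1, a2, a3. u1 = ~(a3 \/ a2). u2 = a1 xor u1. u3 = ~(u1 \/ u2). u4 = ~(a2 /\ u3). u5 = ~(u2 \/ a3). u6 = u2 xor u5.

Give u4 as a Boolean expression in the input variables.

u1 = ~(a3 \/ a2)
u2 = a1 xor u1 = a1 xor (~(a3 \/ a2))
u3 = ~(u1 \/ u2) = ~((~(a3 \/ a2)) \/ (a1 xor (~(a3 \/ a2))))
u4 = ~(a2 /\ u3) = ~(a2 /\ (~((~(a3 \/ a2)) \/ (a1 xor (~(a3 \/ a2))))))

~(a2 /\ (~((~(a3 \/ a2)) \/ (a1 xor (~(a3 \/ a2))))))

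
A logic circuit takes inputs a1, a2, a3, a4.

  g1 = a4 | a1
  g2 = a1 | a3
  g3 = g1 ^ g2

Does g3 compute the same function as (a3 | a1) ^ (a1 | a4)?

g1 = a4 | a1
g2 = a1 | a3
g3 = g1 ^ g2 = (a4 | a1) ^ (a1 | a3)
At a1=0, a2=0, a3=0, a4=0: circuit gives 0, formula gives 0.
At a1=0, a2=0, a3=0, a4=1: circuit gives 1, formula gives 1.
Agrees on all 16 inputs.

Yes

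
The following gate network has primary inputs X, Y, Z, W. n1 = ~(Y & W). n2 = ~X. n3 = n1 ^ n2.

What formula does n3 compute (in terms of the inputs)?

n1 = ~(Y & W)
n2 = ~X
n3 = n1 ^ n2 = (~(Y & W)) ^ ~X

(~(Y & W)) ^ ~X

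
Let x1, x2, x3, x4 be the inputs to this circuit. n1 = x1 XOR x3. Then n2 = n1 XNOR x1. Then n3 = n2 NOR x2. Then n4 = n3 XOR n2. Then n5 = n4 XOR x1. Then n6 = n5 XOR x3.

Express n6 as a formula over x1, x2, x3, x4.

n1 = x1 XOR x3
n2 = n1 XNOR x1 = (x1 XOR x3) XNOR x1
n3 = n2 NOR x2 = ((x1 XOR x3) XNOR x1) NOR x2
n4 = n3 XOR n2 = (((x1 XOR x3) XNOR x1) NOR x2) XOR ((x1 XOR x3) XNOR x1)
n5 = n4 XOR x1 = ((((x1 XOR x3) XNOR x1) NOR x2) XOR ((x1 XOR x3) XNOR x1)) XOR x1
n6 = n5 XOR x3 = (((((x1 XOR x3) XNOR x1) NOR x2) XOR ((x1 XOR x3) XNOR x1)) XOR x1) XOR x3

(((((x1 XOR x3) XNOR x1) NOR x2) XOR ((x1 XOR x3) XNOR x1)) XOR x1) XOR x3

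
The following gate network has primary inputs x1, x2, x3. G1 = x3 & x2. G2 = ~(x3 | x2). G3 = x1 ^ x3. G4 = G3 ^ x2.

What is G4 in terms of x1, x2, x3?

(x1 ^ x3) ^ x2

G3 = x1 ^ x3
G4 = G3 ^ x2 = (x1 ^ x3) ^ x2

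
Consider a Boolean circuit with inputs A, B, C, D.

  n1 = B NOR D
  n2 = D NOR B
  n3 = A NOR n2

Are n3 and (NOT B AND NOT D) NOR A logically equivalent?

n2 = D NOR B
n3 = A NOR n2 = A NOR (D NOR B)
At A=0, B=0, C=0, D=0: circuit gives 0, formula gives 0.
At A=0, B=0, C=0, D=1: circuit gives 1, formula gives 1.
Agrees on all 16 inputs.

Yes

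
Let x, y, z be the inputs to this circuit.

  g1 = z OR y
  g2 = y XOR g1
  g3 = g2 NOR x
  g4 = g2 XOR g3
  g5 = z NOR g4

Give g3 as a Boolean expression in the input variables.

(y XOR (z OR y)) NOR x

g1 = z OR y
g2 = y XOR g1 = y XOR (z OR y)
g3 = g2 NOR x = (y XOR (z OR y)) NOR x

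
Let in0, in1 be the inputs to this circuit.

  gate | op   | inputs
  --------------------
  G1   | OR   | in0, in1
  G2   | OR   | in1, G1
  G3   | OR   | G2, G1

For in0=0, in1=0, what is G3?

G1 = 0 OR 0 = 0
G2 = 0 OR 0 = 0
G3 = 0 OR 0 = 0

0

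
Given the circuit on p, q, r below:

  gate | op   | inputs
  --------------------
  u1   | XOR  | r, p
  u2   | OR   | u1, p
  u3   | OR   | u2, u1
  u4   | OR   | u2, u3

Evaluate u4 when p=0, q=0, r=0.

u1 = 0 XOR 0 = 0
u2 = 0 OR 0 = 0
u3 = 0 OR 0 = 0
u4 = 0 OR 0 = 0

0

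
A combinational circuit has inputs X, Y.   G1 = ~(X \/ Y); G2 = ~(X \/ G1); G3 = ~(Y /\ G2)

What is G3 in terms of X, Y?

G1 = ~(X \/ Y)
G2 = ~(X \/ G1) = ~(X \/ (~(X \/ Y)))
G3 = ~(Y /\ G2) = ~(Y /\ (~(X \/ (~(X \/ Y)))))

~(Y /\ (~(X \/ (~(X \/ Y)))))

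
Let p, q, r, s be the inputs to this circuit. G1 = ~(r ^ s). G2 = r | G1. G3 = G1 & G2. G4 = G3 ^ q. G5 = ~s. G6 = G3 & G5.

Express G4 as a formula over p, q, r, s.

((~(r ^ s)) & (r | (~(r ^ s)))) ^ q

G1 = ~(r ^ s)
G2 = r | G1 = r | (~(r ^ s))
G3 = G1 & G2 = (~(r ^ s)) & (r | (~(r ^ s)))
G4 = G3 ^ q = ((~(r ^ s)) & (r | (~(r ^ s)))) ^ q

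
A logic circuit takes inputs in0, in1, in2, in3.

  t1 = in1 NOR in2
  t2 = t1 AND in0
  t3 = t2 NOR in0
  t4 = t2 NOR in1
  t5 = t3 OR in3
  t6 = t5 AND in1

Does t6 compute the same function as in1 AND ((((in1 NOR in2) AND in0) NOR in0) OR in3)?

t1 = in1 NOR in2
t2 = t1 AND in0 = (in1 NOR in2) AND in0
t3 = t2 NOR in0 = ((in1 NOR in2) AND in0) NOR in0
t5 = t3 OR in3 = (((in1 NOR in2) AND in0) NOR in0) OR in3
t6 = t5 AND in1 = ((((in1 NOR in2) AND in0) NOR in0) OR in3) AND in1
At in0=0, in1=0, in2=0, in3=0: circuit gives 0, formula gives 0.
At in0=0, in1=1, in2=0, in3=0: circuit gives 1, formula gives 1.
Agrees on all 16 inputs.

Yes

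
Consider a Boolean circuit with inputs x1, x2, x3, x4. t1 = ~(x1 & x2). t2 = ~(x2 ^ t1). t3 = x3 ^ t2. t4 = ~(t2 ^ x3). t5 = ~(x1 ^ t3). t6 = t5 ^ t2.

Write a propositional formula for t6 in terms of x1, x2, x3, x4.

(~(x1 ^ (x3 ^ (~(x2 ^ (~(x1 & x2))))))) ^ (~(x2 ^ (~(x1 & x2))))

t1 = ~(x1 & x2)
t2 = ~(x2 ^ t1) = ~(x2 ^ (~(x1 & x2)))
t3 = x3 ^ t2 = x3 ^ (~(x2 ^ (~(x1 & x2))))
t5 = ~(x1 ^ t3) = ~(x1 ^ (x3 ^ (~(x2 ^ (~(x1 & x2))))))
t6 = t5 ^ t2 = (~(x1 ^ (x3 ^ (~(x2 ^ (~(x1 & x2))))))) ^ (~(x2 ^ (~(x1 & x2))))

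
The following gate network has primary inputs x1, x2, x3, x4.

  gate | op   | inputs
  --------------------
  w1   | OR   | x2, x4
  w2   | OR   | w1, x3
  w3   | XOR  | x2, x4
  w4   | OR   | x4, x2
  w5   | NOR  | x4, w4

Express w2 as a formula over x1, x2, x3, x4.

(x2 OR x4) OR x3

w1 = x2 OR x4
w2 = w1 OR x3 = (x2 OR x4) OR x3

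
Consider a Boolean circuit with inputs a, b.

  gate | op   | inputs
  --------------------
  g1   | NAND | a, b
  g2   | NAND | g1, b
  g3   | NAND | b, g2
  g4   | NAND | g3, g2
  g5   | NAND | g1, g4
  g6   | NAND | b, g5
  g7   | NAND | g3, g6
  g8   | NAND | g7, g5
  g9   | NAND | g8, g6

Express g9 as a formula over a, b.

g1 = a NAND b
g2 = g1 NAND b = (a NAND b) NAND b
g3 = b NAND g2 = b NAND ((a NAND b) NAND b)
g4 = g3 NAND g2 = (b NAND ((a NAND b) NAND b)) NAND ((a NAND b) NAND b)
g5 = g1 NAND g4 = (a NAND b) NAND ((b NAND ((a NAND b) NAND b)) NAND ((a NAND b) NAND b))
g6 = b NAND g5 = b NAND ((a NAND b) NAND ((b NAND ((a NAND b) NAND b)) NAND ((a NAND b) NAND b)))
g7 = g3 NAND g6 = (b NAND ((a NAND b) NAND b)) NAND (b NAND ((a NAND b) NAND ((b NAND ((a NAND b) NAND b)) NAND ((a NAND b) NAND b))))
g8 = g7 NAND g5 = ((b NAND ((a NAND b) NAND b)) NAND (b NAND ((a NAND b) NAND ((b NAND ((a NAND b) NAND b)) NAND ((a NAND b) NAND b))))) NAND ((a NAND b) NAND ((b NAND ((a NAND b) NAND b)) NAND ((a NAND b) NAND b)))
g9 = g8 NAND g6 = (((b NAND ((a NAND b) NAND b)) NAND (b NAND ((a NAND b) NAND ((b NAND ((a NAND b) NAND b)) NAND ((a NAND b) NAND b))))) NAND ((a NAND b) NAND ((b NAND ((a NAND b) NAND b)) NAND ((a NAND b) NAND b)))) NAND (b NAND ((a NAND b) NAND ((b NAND ((a NAND b) NAND b)) NAND ((a NAND b) NAND b))))

(((b NAND ((a NAND b) NAND b)) NAND (b NAND ((a NAND b) NAND ((b NAND ((a NAND b) NAND b)) NAND ((a NAND b) NAND b))))) NAND ((a NAND b) NAND ((b NAND ((a NAND b) NAND b)) NAND ((a NAND b) NAND b)))) NAND (b NAND ((a NAND b) NAND ((b NAND ((a NAND b) NAND b)) NAND ((a NAND b) NAND b))))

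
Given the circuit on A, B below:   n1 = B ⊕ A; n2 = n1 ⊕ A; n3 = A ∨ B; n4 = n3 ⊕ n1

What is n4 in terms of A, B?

(A ∨ B) ⊕ (B ⊕ A)

n1 = B ⊕ A
n3 = A ∨ B
n4 = n3 ⊕ n1 = (A ∨ B) ⊕ (B ⊕ A)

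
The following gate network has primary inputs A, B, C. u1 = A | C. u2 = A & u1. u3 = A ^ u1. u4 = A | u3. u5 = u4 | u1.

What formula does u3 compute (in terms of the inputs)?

A ^ (A | C)

u1 = A | C
u3 = A ^ u1 = A ^ (A | C)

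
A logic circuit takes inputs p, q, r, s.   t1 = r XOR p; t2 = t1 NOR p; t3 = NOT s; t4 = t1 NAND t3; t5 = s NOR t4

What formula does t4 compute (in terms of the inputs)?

(r XOR p) NAND NOT s

t1 = r XOR p
t3 = NOT s
t4 = t1 NAND t3 = (r XOR p) NAND NOT s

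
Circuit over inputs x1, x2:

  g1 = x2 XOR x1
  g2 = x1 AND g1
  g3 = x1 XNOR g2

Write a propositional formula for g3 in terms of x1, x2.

x1 XNOR (x1 AND (x2 XOR x1))

g1 = x2 XOR x1
g2 = x1 AND g1 = x1 AND (x2 XOR x1)
g3 = x1 XNOR g2 = x1 XNOR (x1 AND (x2 XOR x1))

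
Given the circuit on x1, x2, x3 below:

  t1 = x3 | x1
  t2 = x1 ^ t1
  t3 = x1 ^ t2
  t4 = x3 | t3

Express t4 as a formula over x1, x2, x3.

t1 = x3 | x1
t2 = x1 ^ t1 = x1 ^ (x3 | x1)
t3 = x1 ^ t2 = x1 ^ (x1 ^ (x3 | x1))
t4 = x3 | t3 = x3 | (x1 ^ (x1 ^ (x3 | x1)))

x3 | (x1 ^ (x1 ^ (x3 | x1)))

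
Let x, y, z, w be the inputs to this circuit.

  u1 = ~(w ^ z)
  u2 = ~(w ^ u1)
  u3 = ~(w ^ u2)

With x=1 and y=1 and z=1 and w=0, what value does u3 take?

u1 = ~(0 ^ 1) = 0
u2 = ~(0 ^ 0) = 1
u3 = ~(0 ^ 1) = 0

0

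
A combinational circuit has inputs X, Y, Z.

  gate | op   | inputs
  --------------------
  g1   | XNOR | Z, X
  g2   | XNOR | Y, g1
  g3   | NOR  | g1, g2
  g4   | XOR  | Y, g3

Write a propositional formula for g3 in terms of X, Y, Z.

(Z XNOR X) NOR (Y XNOR (Z XNOR X))

g1 = Z XNOR X
g2 = Y XNOR g1 = Y XNOR (Z XNOR X)
g3 = g1 NOR g2 = (Z XNOR X) NOR (Y XNOR (Z XNOR X))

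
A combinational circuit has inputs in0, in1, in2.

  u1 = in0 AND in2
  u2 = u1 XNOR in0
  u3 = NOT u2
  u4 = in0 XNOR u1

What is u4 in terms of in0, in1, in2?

in0 XNOR (in0 AND in2)

u1 = in0 AND in2
u4 = in0 XNOR u1 = in0 XNOR (in0 AND in2)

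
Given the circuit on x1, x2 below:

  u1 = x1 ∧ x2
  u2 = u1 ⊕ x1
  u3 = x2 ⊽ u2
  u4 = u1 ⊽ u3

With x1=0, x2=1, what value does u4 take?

1

u1 = 0 ∧ 1 = 0
u2 = 0 ⊕ 0 = 0
u3 = 1 ⊽ 0 = 0
u4 = 0 ⊽ 0 = 1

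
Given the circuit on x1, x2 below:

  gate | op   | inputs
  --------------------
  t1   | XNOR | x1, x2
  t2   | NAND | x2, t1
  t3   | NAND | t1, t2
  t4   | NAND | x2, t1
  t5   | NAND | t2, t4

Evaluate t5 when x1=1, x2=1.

1

t1 = 1 XNOR 1 = 1
t2 = 1 NAND 1 = 0
t4 = 1 NAND 1 = 0
t5 = 0 NAND 0 = 1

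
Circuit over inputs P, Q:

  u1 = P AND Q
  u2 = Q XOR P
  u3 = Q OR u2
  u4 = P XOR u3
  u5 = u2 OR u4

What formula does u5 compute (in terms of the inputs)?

u2 = Q XOR P
u3 = Q OR u2 = Q OR (Q XOR P)
u4 = P XOR u3 = P XOR (Q OR (Q XOR P))
u5 = u2 OR u4 = (Q XOR P) OR (P XOR (Q OR (Q XOR P)))

(Q XOR P) OR (P XOR (Q OR (Q XOR P)))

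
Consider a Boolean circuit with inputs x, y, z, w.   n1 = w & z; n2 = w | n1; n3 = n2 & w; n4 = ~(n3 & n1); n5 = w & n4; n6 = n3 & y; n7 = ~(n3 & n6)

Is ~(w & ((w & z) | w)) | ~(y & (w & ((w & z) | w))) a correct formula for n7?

n1 = w & z
n2 = w | n1 = w | (w & z)
n3 = n2 & w = (w | (w & z)) & w
n6 = n3 & y = ((w | (w & z)) & w) & y
n7 = ~(n3 & n6) = ~(((w | (w & z)) & w) & (((w | (w & z)) & w) & y))
At x=0, y=1, z=0, w=1: circuit gives 0, formula gives 0.
At x=0, y=0, z=0, w=0: circuit gives 1, formula gives 1.
Agrees on all 16 inputs.

Yes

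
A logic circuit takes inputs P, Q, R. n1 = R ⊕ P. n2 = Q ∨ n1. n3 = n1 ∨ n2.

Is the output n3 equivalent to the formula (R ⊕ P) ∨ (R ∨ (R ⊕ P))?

No

n1 = R ⊕ P
n2 = Q ∨ n1 = Q ∨ (R ⊕ P)
n3 = n1 ∨ n2 = (R ⊕ P) ∨ (Q ∨ (R ⊕ P))
At P=0, Q=1, R=0: circuit gives 1, formula gives 0.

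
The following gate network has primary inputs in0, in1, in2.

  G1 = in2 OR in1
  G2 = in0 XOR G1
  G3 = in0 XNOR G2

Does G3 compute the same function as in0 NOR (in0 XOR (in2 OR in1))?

No

G1 = in2 OR in1
G2 = in0 XOR G1 = in0 XOR (in2 OR in1)
G3 = in0 XNOR G2 = in0 XNOR (in0 XOR (in2 OR in1))
At in0=1, in1=0, in2=0: circuit gives 1, formula gives 0.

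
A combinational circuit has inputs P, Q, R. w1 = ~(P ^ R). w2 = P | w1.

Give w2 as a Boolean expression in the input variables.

w1 = ~(P ^ R)
w2 = P | w1 = P | (~(P ^ R))

P | (~(P ^ R))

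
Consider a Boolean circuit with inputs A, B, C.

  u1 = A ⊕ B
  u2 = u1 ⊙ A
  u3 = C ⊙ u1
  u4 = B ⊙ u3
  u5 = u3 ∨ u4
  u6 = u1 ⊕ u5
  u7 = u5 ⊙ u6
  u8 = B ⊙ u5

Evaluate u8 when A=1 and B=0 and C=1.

0

u1 = 1 ⊕ 0 = 1
u3 = 1 ⊙ 1 = 1
u4 = 0 ⊙ 1 = 0
u5 = 1 ∨ 0 = 1
u8 = 0 ⊙ 1 = 0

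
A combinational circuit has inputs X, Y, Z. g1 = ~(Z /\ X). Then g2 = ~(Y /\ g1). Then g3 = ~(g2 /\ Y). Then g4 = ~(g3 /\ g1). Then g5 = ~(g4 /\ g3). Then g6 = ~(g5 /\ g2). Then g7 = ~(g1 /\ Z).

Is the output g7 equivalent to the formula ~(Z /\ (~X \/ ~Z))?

Yes

g1 = ~(Z /\ X)
g7 = ~(g1 /\ Z) = ~((~(Z /\ X)) /\ Z)
At X=0, Y=0, Z=1: circuit gives 0, formula gives 0.
At X=0, Y=0, Z=0: circuit gives 1, formula gives 1.
Agrees on all 8 inputs.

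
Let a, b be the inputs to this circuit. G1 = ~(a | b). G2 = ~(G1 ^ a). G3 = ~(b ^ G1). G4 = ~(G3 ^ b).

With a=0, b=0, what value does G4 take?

G1 = ~(0 | 0) = 1
G3 = ~(0 ^ 1) = 0
G4 = ~(0 ^ 0) = 1

1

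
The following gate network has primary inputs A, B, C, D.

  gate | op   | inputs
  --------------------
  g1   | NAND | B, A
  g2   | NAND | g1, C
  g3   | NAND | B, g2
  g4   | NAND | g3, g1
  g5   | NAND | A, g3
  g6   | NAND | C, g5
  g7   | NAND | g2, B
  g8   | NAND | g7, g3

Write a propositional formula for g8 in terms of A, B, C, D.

(((B NAND A) NAND C) NAND B) NAND (B NAND ((B NAND A) NAND C))

g1 = B NAND A
g2 = g1 NAND C = (B NAND A) NAND C
g3 = B NAND g2 = B NAND ((B NAND A) NAND C)
g7 = g2 NAND B = ((B NAND A) NAND C) NAND B
g8 = g7 NAND g3 = (((B NAND A) NAND C) NAND B) NAND (B NAND ((B NAND A) NAND C))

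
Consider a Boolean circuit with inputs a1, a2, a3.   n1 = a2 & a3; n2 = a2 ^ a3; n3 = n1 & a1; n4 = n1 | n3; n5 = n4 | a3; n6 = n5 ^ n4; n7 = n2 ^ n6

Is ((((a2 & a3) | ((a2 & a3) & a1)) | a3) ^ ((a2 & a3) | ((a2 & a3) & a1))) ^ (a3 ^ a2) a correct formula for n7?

Yes

n1 = a2 & a3
n2 = a2 ^ a3
n3 = n1 & a1 = (a2 & a3) & a1
n4 = n1 | n3 = (a2 & a3) | ((a2 & a3) & a1)
n5 = n4 | a3 = ((a2 & a3) | ((a2 & a3) & a1)) | a3
n6 = n5 ^ n4 = (((a2 & a3) | ((a2 & a3) & a1)) | a3) ^ ((a2 & a3) | ((a2 & a3) & a1))
n7 = n2 ^ n6 = (a2 ^ a3) ^ ((((a2 & a3) | ((a2 & a3) & a1)) | a3) ^ ((a2 & a3) | ((a2 & a3) & a1)))
At a1=0, a2=0, a3=0: circuit gives 0, formula gives 0.
At a1=0, a2=1, a3=0: circuit gives 1, formula gives 1.
Agrees on all 8 inputs.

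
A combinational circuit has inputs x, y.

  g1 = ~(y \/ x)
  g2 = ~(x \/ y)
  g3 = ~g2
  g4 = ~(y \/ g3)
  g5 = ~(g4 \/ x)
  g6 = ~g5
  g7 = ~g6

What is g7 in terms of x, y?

g2 = ~(x \/ y)
g3 = ~g2 = ~(~(x \/ y))
g4 = ~(y \/ g3) = ~(y \/ ~(~(x \/ y)))
g5 = ~(g4 \/ x) = ~((~(y \/ ~(~(x \/ y)))) \/ x)
g6 = ~g5 = ~(~((~(y \/ ~(~(x \/ y)))) \/ x))
g7 = ~g6 = ~~(~((~(y \/ ~(~(x \/ y)))) \/ x))

~~(~((~(y \/ ~(~(x \/ y)))) \/ x))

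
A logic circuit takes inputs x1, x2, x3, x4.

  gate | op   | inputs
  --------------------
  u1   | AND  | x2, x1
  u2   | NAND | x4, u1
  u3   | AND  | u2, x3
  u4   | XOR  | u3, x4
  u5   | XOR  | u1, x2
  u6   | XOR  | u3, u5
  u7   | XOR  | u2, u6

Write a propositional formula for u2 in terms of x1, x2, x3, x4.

x4 NAND (x2 AND x1)

u1 = x2 AND x1
u2 = x4 NAND u1 = x4 NAND (x2 AND x1)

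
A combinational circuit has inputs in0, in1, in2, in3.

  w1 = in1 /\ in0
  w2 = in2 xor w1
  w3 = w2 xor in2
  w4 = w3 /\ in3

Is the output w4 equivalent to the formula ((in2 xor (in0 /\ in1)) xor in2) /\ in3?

Yes

w1 = in1 /\ in0
w2 = in2 xor w1 = in2 xor (in1 /\ in0)
w3 = w2 xor in2 = (in2 xor (in1 /\ in0)) xor in2
w4 = w3 /\ in3 = ((in2 xor (in1 /\ in0)) xor in2) /\ in3
At in0=0, in1=0, in2=0, in3=0: circuit gives 0, formula gives 0.
At in0=1, in1=1, in2=0, in3=1: circuit gives 1, formula gives 1.
Agrees on all 16 inputs.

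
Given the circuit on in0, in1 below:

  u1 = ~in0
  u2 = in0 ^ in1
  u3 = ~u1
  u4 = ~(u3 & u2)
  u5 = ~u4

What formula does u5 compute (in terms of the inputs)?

u1 = ~in0
u2 = in0 ^ in1
u3 = ~u1 = ~~in0
u4 = ~(u3 & u2) = ~(~~in0 & (in0 ^ in1))
u5 = ~u4 = ~(~(~~in0 & (in0 ^ in1)))

~(~(~~in0 & (in0 ^ in1)))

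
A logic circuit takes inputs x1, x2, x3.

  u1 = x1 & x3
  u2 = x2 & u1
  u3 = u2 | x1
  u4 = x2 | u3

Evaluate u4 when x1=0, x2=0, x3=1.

u1 = 0 & 1 = 0
u2 = 0 & 0 = 0
u3 = 0 | 0 = 0
u4 = 0 | 0 = 0

0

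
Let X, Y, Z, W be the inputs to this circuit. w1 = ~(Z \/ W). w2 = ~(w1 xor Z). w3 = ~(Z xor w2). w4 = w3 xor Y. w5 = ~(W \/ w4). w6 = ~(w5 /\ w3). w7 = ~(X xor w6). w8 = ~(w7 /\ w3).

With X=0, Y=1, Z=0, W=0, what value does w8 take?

0

w1 = ~(0 \/ 0) = 1
w2 = ~(1 xor 0) = 0
w3 = ~(0 xor 0) = 1
w4 = 1 xor 1 = 0
w5 = ~(0 \/ 0) = 1
w6 = ~(1 /\ 1) = 0
w7 = ~(0 xor 0) = 1
w8 = ~(1 /\ 1) = 0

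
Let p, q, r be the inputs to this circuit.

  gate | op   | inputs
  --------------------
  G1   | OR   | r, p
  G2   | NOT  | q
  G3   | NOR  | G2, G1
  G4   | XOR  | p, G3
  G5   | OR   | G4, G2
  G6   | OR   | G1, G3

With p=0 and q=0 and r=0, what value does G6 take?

G1 = 0 OR 0 = 0
G2 = NOT 0 = 1
G3 = 1 NOR 0 = 0
G6 = 0 OR 0 = 0

0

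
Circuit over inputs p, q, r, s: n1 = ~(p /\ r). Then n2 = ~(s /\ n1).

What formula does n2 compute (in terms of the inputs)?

~(s /\ (~(p /\ r)))

n1 = ~(p /\ r)
n2 = ~(s /\ n1) = ~(s /\ (~(p /\ r)))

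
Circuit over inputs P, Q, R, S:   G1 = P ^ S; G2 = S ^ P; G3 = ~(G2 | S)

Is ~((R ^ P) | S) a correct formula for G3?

No

G2 = S ^ P
G3 = ~(G2 | S) = ~((S ^ P) | S)
At P=0, Q=0, R=1, S=0: circuit gives 1, formula gives 0.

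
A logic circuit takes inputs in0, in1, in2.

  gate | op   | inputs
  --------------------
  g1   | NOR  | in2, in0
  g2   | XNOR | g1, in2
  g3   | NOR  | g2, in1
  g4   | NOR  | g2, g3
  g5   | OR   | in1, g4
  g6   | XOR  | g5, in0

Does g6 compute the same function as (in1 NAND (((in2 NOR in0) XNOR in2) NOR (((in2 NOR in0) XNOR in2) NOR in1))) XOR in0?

No

g1 = in2 NOR in0
g2 = g1 XNOR in2 = (in2 NOR in0) XNOR in2
g3 = g2 NOR in1 = ((in2 NOR in0) XNOR in2) NOR in1
g4 = g2 NOR g3 = ((in2 NOR in0) XNOR in2) NOR (((in2 NOR in0) XNOR in2) NOR in1)
g5 = in1 OR g4 = in1 OR (((in2 NOR in0) XNOR in2) NOR (((in2 NOR in0) XNOR in2) NOR in1))
g6 = g5 XOR in0 = (in1 OR (((in2 NOR in0) XNOR in2) NOR (((in2 NOR in0) XNOR in2) NOR in1))) XOR in0
At in0=0, in1=0, in2=0: circuit gives 0, formula gives 1.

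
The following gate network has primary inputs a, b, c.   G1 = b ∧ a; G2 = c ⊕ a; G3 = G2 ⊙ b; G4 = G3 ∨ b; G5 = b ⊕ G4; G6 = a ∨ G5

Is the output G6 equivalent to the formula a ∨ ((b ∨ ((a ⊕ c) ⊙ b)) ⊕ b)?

Yes

G2 = c ⊕ a
G3 = G2 ⊙ b = (c ⊕ a) ⊙ b
G4 = G3 ∨ b = ((c ⊕ a) ⊙ b) ∨ b
G5 = b ⊕ G4 = b ⊕ (((c ⊕ a) ⊙ b) ∨ b)
G6 = a ∨ G5 = a ∨ (b ⊕ (((c ⊕ a) ⊙ b) ∨ b))
At a=0, b=0, c=1: circuit gives 0, formula gives 0.
At a=0, b=0, c=0: circuit gives 1, formula gives 1.
Agrees on all 8 inputs.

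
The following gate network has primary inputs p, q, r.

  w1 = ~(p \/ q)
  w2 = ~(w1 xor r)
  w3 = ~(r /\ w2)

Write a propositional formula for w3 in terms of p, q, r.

w1 = ~(p \/ q)
w2 = ~(w1 xor r) = ~((~(p \/ q)) xor r)
w3 = ~(r /\ w2) = ~(r /\ (~((~(p \/ q)) xor r)))

~(r /\ (~((~(p \/ q)) xor r)))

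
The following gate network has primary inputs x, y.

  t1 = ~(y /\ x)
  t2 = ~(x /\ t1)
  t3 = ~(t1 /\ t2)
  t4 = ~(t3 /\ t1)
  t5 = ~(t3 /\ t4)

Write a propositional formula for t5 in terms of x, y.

~((~((~(y /\ x)) /\ (~(x /\ (~(y /\ x)))))) /\ (~((~((~(y /\ x)) /\ (~(x /\ (~(y /\ x)))))) /\ (~(y /\ x)))))

t1 = ~(y /\ x)
t2 = ~(x /\ t1) = ~(x /\ (~(y /\ x)))
t3 = ~(t1 /\ t2) = ~((~(y /\ x)) /\ (~(x /\ (~(y /\ x)))))
t4 = ~(t3 /\ t1) = ~((~((~(y /\ x)) /\ (~(x /\ (~(y /\ x)))))) /\ (~(y /\ x)))
t5 = ~(t3 /\ t4) = ~((~((~(y /\ x)) /\ (~(x /\ (~(y /\ x)))))) /\ (~((~((~(y /\ x)) /\ (~(x /\ (~(y /\ x)))))) /\ (~(y /\ x)))))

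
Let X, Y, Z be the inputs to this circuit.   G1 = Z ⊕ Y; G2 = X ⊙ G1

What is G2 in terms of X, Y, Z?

G1 = Z ⊕ Y
G2 = X ⊙ G1 = X ⊙ (Z ⊕ Y)

X ⊙ (Z ⊕ Y)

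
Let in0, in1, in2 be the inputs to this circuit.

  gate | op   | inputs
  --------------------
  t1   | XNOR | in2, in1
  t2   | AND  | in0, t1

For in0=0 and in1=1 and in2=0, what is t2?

0

t1 = 0 XNOR 1 = 0
t2 = 0 AND 0 = 0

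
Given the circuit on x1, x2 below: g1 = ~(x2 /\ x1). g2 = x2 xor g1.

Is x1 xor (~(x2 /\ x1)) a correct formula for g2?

No

g1 = ~(x2 /\ x1)
g2 = x2 xor g1 = x2 xor (~(x2 /\ x1))
At x1=0, x2=1: circuit gives 0, formula gives 1.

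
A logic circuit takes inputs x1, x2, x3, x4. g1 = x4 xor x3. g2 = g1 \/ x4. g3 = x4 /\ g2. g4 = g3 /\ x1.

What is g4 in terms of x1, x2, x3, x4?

(x4 /\ ((x4 xor x3) \/ x4)) /\ x1

g1 = x4 xor x3
g2 = g1 \/ x4 = (x4 xor x3) \/ x4
g3 = x4 /\ g2 = x4 /\ ((x4 xor x3) \/ x4)
g4 = g3 /\ x1 = (x4 /\ ((x4 xor x3) \/ x4)) /\ x1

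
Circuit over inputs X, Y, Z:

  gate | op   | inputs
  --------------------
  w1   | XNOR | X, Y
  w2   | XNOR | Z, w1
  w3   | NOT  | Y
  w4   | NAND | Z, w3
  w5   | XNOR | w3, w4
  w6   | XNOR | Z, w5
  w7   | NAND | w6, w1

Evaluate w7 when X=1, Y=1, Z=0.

0

w1 = 1 XNOR 1 = 1
w3 = NOT 1 = 0
w4 = 0 NAND 0 = 1
w5 = 0 XNOR 1 = 0
w6 = 0 XNOR 0 = 1
w7 = 1 NAND 1 = 0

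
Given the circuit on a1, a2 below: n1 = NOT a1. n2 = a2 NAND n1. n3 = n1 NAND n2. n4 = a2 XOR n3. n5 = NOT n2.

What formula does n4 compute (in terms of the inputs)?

n1 = NOT a1
n2 = a2 NAND n1 = a2 NAND NOT a1
n3 = n1 NAND n2 = NOT a1 NAND (a2 NAND NOT a1)
n4 = a2 XOR n3 = a2 XOR (NOT a1 NAND (a2 NAND NOT a1))

a2 XOR (NOT a1 NAND (a2 NAND NOT a1))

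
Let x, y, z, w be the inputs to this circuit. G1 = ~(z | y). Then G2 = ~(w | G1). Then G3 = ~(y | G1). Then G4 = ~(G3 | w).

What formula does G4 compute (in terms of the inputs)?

G1 = ~(z | y)
G3 = ~(y | G1) = ~(y | (~(z | y)))
G4 = ~(G3 | w) = ~((~(y | (~(z | y)))) | w)

~((~(y | (~(z | y)))) | w)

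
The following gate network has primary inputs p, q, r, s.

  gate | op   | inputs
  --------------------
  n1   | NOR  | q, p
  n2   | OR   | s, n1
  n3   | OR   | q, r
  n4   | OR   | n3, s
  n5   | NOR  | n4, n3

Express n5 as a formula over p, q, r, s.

n3 = q OR r
n4 = n3 OR s = (q OR r) OR s
n5 = n4 NOR n3 = ((q OR r) OR s) NOR (q OR r)

((q OR r) OR s) NOR (q OR r)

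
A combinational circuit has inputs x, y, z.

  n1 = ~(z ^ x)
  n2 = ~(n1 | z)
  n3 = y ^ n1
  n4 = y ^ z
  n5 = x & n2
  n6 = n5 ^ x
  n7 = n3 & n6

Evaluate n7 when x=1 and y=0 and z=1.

1

n1 = ~(1 ^ 1) = 1
n2 = ~(1 | 1) = 0
n3 = 0 ^ 1 = 1
n5 = 1 & 0 = 0
n6 = 0 ^ 1 = 1
n7 = 1 & 1 = 1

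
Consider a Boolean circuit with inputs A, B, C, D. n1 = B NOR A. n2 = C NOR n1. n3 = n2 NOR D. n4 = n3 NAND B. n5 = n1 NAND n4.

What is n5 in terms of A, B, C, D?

(B NOR A) NAND (((C NOR (B NOR A)) NOR D) NAND B)

n1 = B NOR A
n2 = C NOR n1 = C NOR (B NOR A)
n3 = n2 NOR D = (C NOR (B NOR A)) NOR D
n4 = n3 NAND B = ((C NOR (B NOR A)) NOR D) NAND B
n5 = n1 NAND n4 = (B NOR A) NAND (((C NOR (B NOR A)) NOR D) NAND B)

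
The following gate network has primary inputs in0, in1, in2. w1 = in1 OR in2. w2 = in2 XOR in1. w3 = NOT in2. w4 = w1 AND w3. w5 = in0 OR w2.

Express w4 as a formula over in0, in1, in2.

(in1 OR in2) AND NOT in2

w1 = in1 OR in2
w3 = NOT in2
w4 = w1 AND w3 = (in1 OR in2) AND NOT in2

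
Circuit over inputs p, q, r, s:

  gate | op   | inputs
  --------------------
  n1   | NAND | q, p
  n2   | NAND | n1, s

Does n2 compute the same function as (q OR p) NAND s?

n1 = q NAND p
n2 = n1 NAND s = (q NAND p) NAND s
At p=0, q=0, r=0, s=1: circuit gives 0, formula gives 1.

No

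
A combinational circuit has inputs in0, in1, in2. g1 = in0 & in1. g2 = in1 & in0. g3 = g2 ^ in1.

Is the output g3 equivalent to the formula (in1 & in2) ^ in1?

No

g2 = in1 & in0
g3 = g2 ^ in1 = (in1 & in0) ^ in1
At in0=0, in1=1, in2=1: circuit gives 1, formula gives 0.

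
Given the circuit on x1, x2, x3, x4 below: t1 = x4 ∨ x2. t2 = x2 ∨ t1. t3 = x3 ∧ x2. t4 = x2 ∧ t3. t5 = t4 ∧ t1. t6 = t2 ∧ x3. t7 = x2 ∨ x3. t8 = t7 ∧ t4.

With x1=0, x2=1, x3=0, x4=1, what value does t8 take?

0

t3 = 0 ∧ 1 = 0
t4 = 1 ∧ 0 = 0
t7 = 1 ∨ 0 = 1
t8 = 1 ∧ 0 = 0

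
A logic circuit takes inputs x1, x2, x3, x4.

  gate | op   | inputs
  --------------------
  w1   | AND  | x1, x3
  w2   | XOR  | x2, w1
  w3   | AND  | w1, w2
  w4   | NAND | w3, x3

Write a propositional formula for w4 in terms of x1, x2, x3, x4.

((x1 AND x3) AND (x2 XOR (x1 AND x3))) NAND x3

w1 = x1 AND x3
w2 = x2 XOR w1 = x2 XOR (x1 AND x3)
w3 = w1 AND w2 = (x1 AND x3) AND (x2 XOR (x1 AND x3))
w4 = w3 NAND x3 = ((x1 AND x3) AND (x2 XOR (x1 AND x3))) NAND x3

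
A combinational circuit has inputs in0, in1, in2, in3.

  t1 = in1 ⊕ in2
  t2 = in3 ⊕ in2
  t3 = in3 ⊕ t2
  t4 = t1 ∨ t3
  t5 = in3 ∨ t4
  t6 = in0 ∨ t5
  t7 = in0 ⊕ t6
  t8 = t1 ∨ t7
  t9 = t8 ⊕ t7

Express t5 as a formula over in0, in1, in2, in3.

in3 ∨ ((in1 ⊕ in2) ∨ (in3 ⊕ (in3 ⊕ in2)))

t1 = in1 ⊕ in2
t2 = in3 ⊕ in2
t3 = in3 ⊕ t2 = in3 ⊕ (in3 ⊕ in2)
t4 = t1 ∨ t3 = (in1 ⊕ in2) ∨ (in3 ⊕ (in3 ⊕ in2))
t5 = in3 ∨ t4 = in3 ∨ ((in1 ⊕ in2) ∨ (in3 ⊕ (in3 ⊕ in2)))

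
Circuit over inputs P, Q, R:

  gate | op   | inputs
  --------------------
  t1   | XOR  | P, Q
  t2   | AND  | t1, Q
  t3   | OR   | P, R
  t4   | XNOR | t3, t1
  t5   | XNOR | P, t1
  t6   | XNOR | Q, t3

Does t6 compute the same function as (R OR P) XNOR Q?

t3 = P OR R
t6 = Q XNOR t3 = Q XNOR (P OR R)
At P=0, Q=0, R=1: circuit gives 0, formula gives 0.
At P=0, Q=0, R=0: circuit gives 1, formula gives 1.
Agrees on all 8 inputs.

Yes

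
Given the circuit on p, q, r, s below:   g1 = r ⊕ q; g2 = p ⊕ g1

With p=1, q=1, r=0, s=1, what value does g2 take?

g1 = 0 ⊕ 1 = 1
g2 = 1 ⊕ 1 = 0

0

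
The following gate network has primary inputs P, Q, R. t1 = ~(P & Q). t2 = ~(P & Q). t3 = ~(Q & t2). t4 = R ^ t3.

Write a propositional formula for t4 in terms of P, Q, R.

R ^ (~(Q & (~(P & Q))))

t2 = ~(P & Q)
t3 = ~(Q & t2) = ~(Q & (~(P & Q)))
t4 = R ^ t3 = R ^ (~(Q & (~(P & Q))))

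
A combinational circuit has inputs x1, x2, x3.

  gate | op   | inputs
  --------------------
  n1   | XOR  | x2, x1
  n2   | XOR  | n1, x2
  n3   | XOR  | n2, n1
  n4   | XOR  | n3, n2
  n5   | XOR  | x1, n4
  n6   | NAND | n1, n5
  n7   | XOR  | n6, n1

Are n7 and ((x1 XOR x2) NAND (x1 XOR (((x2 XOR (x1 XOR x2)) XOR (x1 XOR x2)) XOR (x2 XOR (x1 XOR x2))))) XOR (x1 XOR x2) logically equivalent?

Yes

n1 = x2 XOR x1
n2 = n1 XOR x2 = (x2 XOR x1) XOR x2
n3 = n2 XOR n1 = ((x2 XOR x1) XOR x2) XOR (x2 XOR x1)
n4 = n3 XOR n2 = (((x2 XOR x1) XOR x2) XOR (x2 XOR x1)) XOR ((x2 XOR x1) XOR x2)
n5 = x1 XOR n4 = x1 XOR ((((x2 XOR x1) XOR x2) XOR (x2 XOR x1)) XOR ((x2 XOR x1) XOR x2))
n6 = n1 NAND n5 = (x2 XOR x1) NAND (x1 XOR ((((x2 XOR x1) XOR x2) XOR (x2 XOR x1)) XOR ((x2 XOR x1) XOR x2)))
n7 = n6 XOR n1 = ((x2 XOR x1) NAND (x1 XOR ((((x2 XOR x1) XOR x2) XOR (x2 XOR x1)) XOR ((x2 XOR x1) XOR x2)))) XOR (x2 XOR x1)
At x1=1, x2=0, x3=0: circuit gives 0, formula gives 0.
At x1=0, x2=0, x3=0: circuit gives 1, formula gives 1.
Agrees on all 8 inputs.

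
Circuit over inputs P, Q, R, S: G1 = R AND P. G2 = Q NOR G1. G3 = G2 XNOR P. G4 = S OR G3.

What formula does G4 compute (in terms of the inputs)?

S OR ((Q NOR (R AND P)) XNOR P)

G1 = R AND P
G2 = Q NOR G1 = Q NOR (R AND P)
G3 = G2 XNOR P = (Q NOR (R AND P)) XNOR P
G4 = S OR G3 = S OR ((Q NOR (R AND P)) XNOR P)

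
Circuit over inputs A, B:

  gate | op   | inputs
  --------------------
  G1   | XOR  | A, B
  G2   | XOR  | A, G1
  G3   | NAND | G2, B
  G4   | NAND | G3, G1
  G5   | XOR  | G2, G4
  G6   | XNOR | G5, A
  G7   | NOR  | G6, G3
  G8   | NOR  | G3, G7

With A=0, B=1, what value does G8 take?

1

G1 = 0 XOR 1 = 1
G2 = 0 XOR 1 = 1
G3 = 1 NAND 1 = 0
G4 = 0 NAND 1 = 1
G5 = 1 XOR 1 = 0
G6 = 0 XNOR 0 = 1
G7 = 1 NOR 0 = 0
G8 = 0 NOR 0 = 1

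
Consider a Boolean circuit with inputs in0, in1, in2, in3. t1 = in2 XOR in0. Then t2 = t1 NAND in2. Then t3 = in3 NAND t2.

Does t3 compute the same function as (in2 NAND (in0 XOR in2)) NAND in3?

Yes

t1 = in2 XOR in0
t2 = t1 NAND in2 = (in2 XOR in0) NAND in2
t3 = in3 NAND t2 = in3 NAND ((in2 XOR in0) NAND in2)
At in0=0, in1=0, in2=0, in3=1: circuit gives 0, formula gives 0.
At in0=0, in1=0, in2=0, in3=0: circuit gives 1, formula gives 1.
Agrees on all 16 inputs.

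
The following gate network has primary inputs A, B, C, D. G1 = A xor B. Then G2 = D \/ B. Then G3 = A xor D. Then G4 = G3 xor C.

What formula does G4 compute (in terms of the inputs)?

(A xor D) xor C

G3 = A xor D
G4 = G3 xor C = (A xor D) xor C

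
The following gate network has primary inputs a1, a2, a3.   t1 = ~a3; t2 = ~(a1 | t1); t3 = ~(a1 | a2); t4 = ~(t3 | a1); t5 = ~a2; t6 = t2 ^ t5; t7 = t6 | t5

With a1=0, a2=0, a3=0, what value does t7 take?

1

t1 = ~0 = 1
t2 = ~(0 | 1) = 0
t5 = ~0 = 1
t6 = 0 ^ 1 = 1
t7 = 1 | 1 = 1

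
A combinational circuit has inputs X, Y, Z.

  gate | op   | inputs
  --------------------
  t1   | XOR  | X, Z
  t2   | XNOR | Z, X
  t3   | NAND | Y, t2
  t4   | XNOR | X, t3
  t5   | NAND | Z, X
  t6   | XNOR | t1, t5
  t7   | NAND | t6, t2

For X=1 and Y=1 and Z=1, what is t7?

0

t1 = 1 XOR 1 = 0
t2 = 1 XNOR 1 = 1
t5 = 1 NAND 1 = 0
t6 = 0 XNOR 0 = 1
t7 = 1 NAND 1 = 0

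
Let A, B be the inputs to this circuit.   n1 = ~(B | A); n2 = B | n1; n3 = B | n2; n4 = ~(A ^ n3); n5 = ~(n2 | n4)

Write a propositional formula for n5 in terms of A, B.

n1 = ~(B | A)
n2 = B | n1 = B | (~(B | A))
n3 = B | n2 = B | (B | (~(B | A)))
n4 = ~(A ^ n3) = ~(A ^ (B | (B | (~(B | A)))))
n5 = ~(n2 | n4) = ~((B | (~(B | A))) | (~(A ^ (B | (B | (~(B | A)))))))

~((B | (~(B | A))) | (~(A ^ (B | (B | (~(B | A)))))))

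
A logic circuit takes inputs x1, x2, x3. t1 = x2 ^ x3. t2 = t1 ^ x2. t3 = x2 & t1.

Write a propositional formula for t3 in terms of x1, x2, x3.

t1 = x2 ^ x3
t3 = x2 & t1 = x2 & (x2 ^ x3)

x2 & (x2 ^ x3)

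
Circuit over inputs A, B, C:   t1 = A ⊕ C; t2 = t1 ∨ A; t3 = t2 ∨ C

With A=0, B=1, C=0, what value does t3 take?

t1 = 0 ⊕ 0 = 0
t2 = 0 ∨ 0 = 0
t3 = 0 ∨ 0 = 0

0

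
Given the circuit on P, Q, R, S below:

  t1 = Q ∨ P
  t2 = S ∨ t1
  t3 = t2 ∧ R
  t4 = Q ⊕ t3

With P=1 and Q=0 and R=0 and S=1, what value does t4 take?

0

t1 = 0 ∨ 1 = 1
t2 = 1 ∨ 1 = 1
t3 = 1 ∧ 0 = 0
t4 = 0 ⊕ 0 = 0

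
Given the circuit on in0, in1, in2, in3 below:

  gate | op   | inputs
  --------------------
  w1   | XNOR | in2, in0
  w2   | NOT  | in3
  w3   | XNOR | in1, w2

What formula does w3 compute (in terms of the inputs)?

w2 = NOT in3
w3 = in1 XNOR w2 = in1 XNOR NOT in3

in1 XNOR NOT in3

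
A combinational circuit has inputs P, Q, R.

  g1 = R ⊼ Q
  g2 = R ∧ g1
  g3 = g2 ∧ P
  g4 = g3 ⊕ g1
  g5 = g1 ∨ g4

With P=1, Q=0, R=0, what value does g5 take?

1

g1 = 0 ⊼ 0 = 1
g2 = 0 ∧ 1 = 0
g3 = 0 ∧ 1 = 0
g4 = 0 ⊕ 1 = 1
g5 = 1 ∨ 1 = 1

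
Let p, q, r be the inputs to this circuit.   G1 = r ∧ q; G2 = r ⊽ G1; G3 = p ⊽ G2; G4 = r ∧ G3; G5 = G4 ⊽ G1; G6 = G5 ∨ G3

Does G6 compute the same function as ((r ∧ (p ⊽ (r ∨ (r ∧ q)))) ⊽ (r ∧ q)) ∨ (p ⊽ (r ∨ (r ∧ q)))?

No

G1 = r ∧ q
G2 = r ⊽ G1 = r ⊽ (r ∧ q)
G3 = p ⊽ G2 = p ⊽ (r ⊽ (r ∧ q))
G4 = r ∧ G3 = r ∧ (p ⊽ (r ⊽ (r ∧ q)))
G5 = G4 ⊽ G1 = (r ∧ (p ⊽ (r ⊽ (r ∧ q)))) ⊽ (r ∧ q)
G6 = G5 ∨ G3 = ((r ∧ (p ⊽ (r ⊽ (r ∧ q)))) ⊽ (r ∧ q)) ∨ (p ⊽ (r ⊽ (r ∧ q)))
At p=0, q=1, r=1: circuit gives 1, formula gives 0.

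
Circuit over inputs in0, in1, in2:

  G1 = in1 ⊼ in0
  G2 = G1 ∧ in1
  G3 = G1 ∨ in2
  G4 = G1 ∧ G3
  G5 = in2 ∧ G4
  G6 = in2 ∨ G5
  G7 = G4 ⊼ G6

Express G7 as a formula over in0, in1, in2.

((in1 ⊼ in0) ∧ ((in1 ⊼ in0) ∨ in2)) ⊼ (in2 ∨ (in2 ∧ ((in1 ⊼ in0) ∧ ((in1 ⊼ in0) ∨ in2))))

G1 = in1 ⊼ in0
G3 = G1 ∨ in2 = (in1 ⊼ in0) ∨ in2
G4 = G1 ∧ G3 = (in1 ⊼ in0) ∧ ((in1 ⊼ in0) ∨ in2)
G5 = in2 ∧ G4 = in2 ∧ ((in1 ⊼ in0) ∧ ((in1 ⊼ in0) ∨ in2))
G6 = in2 ∨ G5 = in2 ∨ (in2 ∧ ((in1 ⊼ in0) ∧ ((in1 ⊼ in0) ∨ in2)))
G7 = G4 ⊼ G6 = ((in1 ⊼ in0) ∧ ((in1 ⊼ in0) ∨ in2)) ⊼ (in2 ∨ (in2 ∧ ((in1 ⊼ in0) ∧ ((in1 ⊼ in0) ∨ in2))))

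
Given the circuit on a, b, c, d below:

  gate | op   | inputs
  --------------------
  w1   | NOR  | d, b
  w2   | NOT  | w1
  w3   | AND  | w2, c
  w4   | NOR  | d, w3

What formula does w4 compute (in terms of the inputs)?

w1 = d NOR b
w2 = NOT w1 = NOT (d NOR b)
w3 = w2 AND c = NOT (d NOR b) AND c
w4 = d NOR w3 = d NOR (NOT (d NOR b) AND c)

d NOR (NOT (d NOR b) AND c)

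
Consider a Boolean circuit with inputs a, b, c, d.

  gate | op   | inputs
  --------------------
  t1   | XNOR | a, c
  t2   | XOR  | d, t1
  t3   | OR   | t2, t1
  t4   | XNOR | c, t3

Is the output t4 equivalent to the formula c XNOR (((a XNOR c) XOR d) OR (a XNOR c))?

Yes

t1 = a XNOR c
t2 = d XOR t1 = d XOR (a XNOR c)
t3 = t2 OR t1 = (d XOR (a XNOR c)) OR (a XNOR c)
t4 = c XNOR t3 = c XNOR ((d XOR (a XNOR c)) OR (a XNOR c))
At a=0, b=0, c=0, d=0: circuit gives 0, formula gives 0.
At a=0, b=0, c=1, d=1: circuit gives 1, formula gives 1.
Agrees on all 16 inputs.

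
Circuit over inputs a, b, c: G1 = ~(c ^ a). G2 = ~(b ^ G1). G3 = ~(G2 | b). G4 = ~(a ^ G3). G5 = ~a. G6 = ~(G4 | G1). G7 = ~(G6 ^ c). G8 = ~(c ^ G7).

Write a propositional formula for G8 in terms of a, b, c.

G1 = ~(c ^ a)
G2 = ~(b ^ G1) = ~(b ^ (~(c ^ a)))
G3 = ~(G2 | b) = ~((~(b ^ (~(c ^ a)))) | b)
G4 = ~(a ^ G3) = ~(a ^ (~((~(b ^ (~(c ^ a)))) | b)))
G6 = ~(G4 | G1) = ~((~(a ^ (~((~(b ^ (~(c ^ a)))) | b)))) | (~(c ^ a)))
G7 = ~(G6 ^ c) = ~((~((~(a ^ (~((~(b ^ (~(c ^ a)))) | b)))) | (~(c ^ a)))) ^ c)
G8 = ~(c ^ G7) = ~(c ^ (~((~((~(a ^ (~((~(b ^ (~(c ^ a)))) | b)))) | (~(c ^ a)))) ^ c)))

~(c ^ (~((~((~(a ^ (~((~(b ^ (~(c ^ a)))) | b)))) | (~(c ^ a)))) ^ c)))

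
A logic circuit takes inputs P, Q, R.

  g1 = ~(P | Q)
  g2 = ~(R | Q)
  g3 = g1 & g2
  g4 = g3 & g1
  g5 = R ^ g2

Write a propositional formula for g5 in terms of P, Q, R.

g2 = ~(R | Q)
g5 = R ^ g2 = R ^ (~(R | Q))

R ^ (~(R | Q))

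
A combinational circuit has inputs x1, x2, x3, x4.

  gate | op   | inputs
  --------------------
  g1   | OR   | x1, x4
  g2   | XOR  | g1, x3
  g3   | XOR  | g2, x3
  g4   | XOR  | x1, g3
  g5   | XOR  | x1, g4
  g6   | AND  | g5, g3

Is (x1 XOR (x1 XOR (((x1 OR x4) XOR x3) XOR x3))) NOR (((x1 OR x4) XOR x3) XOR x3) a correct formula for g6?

No

g1 = x1 OR x4
g2 = g1 XOR x3 = (x1 OR x4) XOR x3
g3 = g2 XOR x3 = ((x1 OR x4) XOR x3) XOR x3
g4 = x1 XOR g3 = x1 XOR (((x1 OR x4) XOR x3) XOR x3)
g5 = x1 XOR g4 = x1 XOR (x1 XOR (((x1 OR x4) XOR x3) XOR x3))
g6 = g5 AND g3 = (x1 XOR (x1 XOR (((x1 OR x4) XOR x3) XOR x3))) AND (((x1 OR x4) XOR x3) XOR x3)
At x1=0, x2=0, x3=0, x4=0: circuit gives 0, formula gives 1.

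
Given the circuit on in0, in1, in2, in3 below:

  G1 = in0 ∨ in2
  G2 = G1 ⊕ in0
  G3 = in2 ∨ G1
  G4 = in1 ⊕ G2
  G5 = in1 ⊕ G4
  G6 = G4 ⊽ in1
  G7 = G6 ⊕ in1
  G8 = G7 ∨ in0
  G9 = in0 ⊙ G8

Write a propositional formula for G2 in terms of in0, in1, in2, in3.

(in0 ∨ in2) ⊕ in0

G1 = in0 ∨ in2
G2 = G1 ⊕ in0 = (in0 ∨ in2) ⊕ in0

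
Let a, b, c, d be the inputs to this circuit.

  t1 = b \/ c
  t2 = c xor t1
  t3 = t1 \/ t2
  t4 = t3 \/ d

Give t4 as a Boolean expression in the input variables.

t1 = b \/ c
t2 = c xor t1 = c xor (b \/ c)
t3 = t1 \/ t2 = (b \/ c) \/ (c xor (b \/ c))
t4 = t3 \/ d = ((b \/ c) \/ (c xor (b \/ c))) \/ d

((b \/ c) \/ (c xor (b \/ c))) \/ d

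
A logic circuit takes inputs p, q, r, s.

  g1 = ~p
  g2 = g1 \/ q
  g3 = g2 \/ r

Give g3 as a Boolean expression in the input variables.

g1 = ~p
g2 = g1 \/ q = ~p \/ q
g3 = g2 \/ r = (~p \/ q) \/ r

(~p \/ q) \/ r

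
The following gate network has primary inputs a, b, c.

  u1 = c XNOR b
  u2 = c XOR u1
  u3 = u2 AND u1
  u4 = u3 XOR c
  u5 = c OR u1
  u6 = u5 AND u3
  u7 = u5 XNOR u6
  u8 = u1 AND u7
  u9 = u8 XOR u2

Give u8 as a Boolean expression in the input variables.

u1 = c XNOR b
u2 = c XOR u1 = c XOR (c XNOR b)
u3 = u2 AND u1 = (c XOR (c XNOR b)) AND (c XNOR b)
u5 = c OR u1 = c OR (c XNOR b)
u6 = u5 AND u3 = (c OR (c XNOR b)) AND ((c XOR (c XNOR b)) AND (c XNOR b))
u7 = u5 XNOR u6 = (c OR (c XNOR b)) XNOR ((c OR (c XNOR b)) AND ((c XOR (c XNOR b)) AND (c XNOR b)))
u8 = u1 AND u7 = (c XNOR b) AND ((c OR (c XNOR b)) XNOR ((c OR (c XNOR b)) AND ((c XOR (c XNOR b)) AND (c XNOR b))))

(c XNOR b) AND ((c OR (c XNOR b)) XNOR ((c OR (c XNOR b)) AND ((c XOR (c XNOR b)) AND (c XNOR b))))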